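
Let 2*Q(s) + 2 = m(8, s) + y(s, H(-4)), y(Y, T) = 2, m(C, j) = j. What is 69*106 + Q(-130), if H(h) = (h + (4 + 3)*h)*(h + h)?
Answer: 7249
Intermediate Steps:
H(h) = 16*h² (H(h) = (h + 7*h)*(2*h) = (8*h)*(2*h) = 16*h²)
Q(s) = s/2 (Q(s) = -1 + (s + 2)/2 = -1 + (2 + s)/2 = -1 + (1 + s/2) = s/2)
69*106 + Q(-130) = 69*106 + (½)*(-130) = 7314 - 65 = 7249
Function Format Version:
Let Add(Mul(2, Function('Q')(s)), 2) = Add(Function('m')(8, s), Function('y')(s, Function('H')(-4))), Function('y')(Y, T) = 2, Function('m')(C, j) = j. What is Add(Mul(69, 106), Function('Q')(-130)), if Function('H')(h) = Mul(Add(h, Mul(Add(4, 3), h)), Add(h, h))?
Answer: 7249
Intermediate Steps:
Function('H')(h) = Mul(16, Pow(h, 2)) (Function('H')(h) = Mul(Add(h, Mul(7, h)), Mul(2, h)) = Mul(Mul(8, h), Mul(2, h)) = Mul(16, Pow(h, 2)))
Function('Q')(s) = Mul(Rational(1, 2), s) (Function('Q')(s) = Add(-1, Mul(Rational(1, 2), Add(s, 2))) = Add(-1, Mul(Rational(1, 2), Add(2, s))) = Add(-1, Add(1, Mul(Rational(1, 2), s))) = Mul(Rational(1, 2), s))
Add(Mul(69, 106), Function('Q')(-130)) = Add(Mul(69, 106), Mul(Rational(1, 2), -130)) = Add(7314, -65) = 7249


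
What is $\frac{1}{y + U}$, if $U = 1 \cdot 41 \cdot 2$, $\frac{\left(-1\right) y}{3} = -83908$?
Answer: $\frac{1}{251806} \approx 3.9713 \cdot 10^{-6}$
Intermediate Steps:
$y = 251724$ ($y = \left(-3\right) \left(-83908\right) = 251724$)
$U = 82$ ($U = 41 \cdot 2 = 82$)
$\frac{1}{y + U} = \frac{1}{251724 + 82} = \frac{1}{251806}$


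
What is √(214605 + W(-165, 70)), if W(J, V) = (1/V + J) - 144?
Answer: √1050050470/70 ≈ 462.92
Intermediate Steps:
W(J, V) = -144 + J + 1/V (W(J, V) = (J + 1/V) - 144 = -144 + J + 1/V)
√(214605 + W(-165, 70)) = √(214605 + (-144 - 165 + 1/70)) = √(214605 - 21629/70) = √(15000721/70) = √1050050470/70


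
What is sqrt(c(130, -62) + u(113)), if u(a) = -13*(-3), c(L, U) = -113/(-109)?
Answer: 2*sqrt(118919)/109 ≈ 6.3275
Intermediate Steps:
c(L, U) = 113/109 (c(L, U) = -113*(-1/109) = 113/109)
u(a) = 39
sqrt(c(130, -62) + u(113)) = sqrt(113/109 + 39) = sqrt(4364/109) = 2*sqrt(118919)/109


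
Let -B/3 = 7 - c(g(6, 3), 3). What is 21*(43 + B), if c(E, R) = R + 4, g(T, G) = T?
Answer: 903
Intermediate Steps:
c(E, R) = 4 + R
B = 0 (B = -3*(7 - (4 + 3)) = -3*(7 - 1*7) = -3*(7 - 7) = -3*0 = 0)
21*(43 + B) = 21*(43 + 0) = 21*43 = 903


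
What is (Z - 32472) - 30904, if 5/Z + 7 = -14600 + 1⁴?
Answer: -925669861/14606 ≈ -63376.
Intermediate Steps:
Z = -5/14606 (Z = 5/(-7 + (-14600 + 1⁴)) = 5/(-7 + (-14600 + 1)) = 5/(-7 - 14599) = 5/(-14606) = 5*(-1/14606) = -5/14606 ≈ -0.00034232)
(Z - 32472) - 30904 = (-5/14606 - 32472) - 30904 = -474286037/14606 - 30904 = -925669861/14606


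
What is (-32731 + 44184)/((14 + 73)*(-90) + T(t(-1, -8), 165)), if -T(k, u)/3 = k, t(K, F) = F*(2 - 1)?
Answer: -11453/7806 ≈ -1.4672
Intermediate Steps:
t(K, F) = F (t(K, F) = F*1 = F)
T(k, u) = -3*k
(-32731 + 44184)/((14 + 73)*(-90) + T(t(-1, -8), 165)) = (-32731 + 44184)/((14 + 73)*(-90) - 3*(-8)) = 11453/(87*(-90) + 24) = 11453/(-7830 + 24) = 11453/(-7806) = 11453*(-1/7806) = -11453/7806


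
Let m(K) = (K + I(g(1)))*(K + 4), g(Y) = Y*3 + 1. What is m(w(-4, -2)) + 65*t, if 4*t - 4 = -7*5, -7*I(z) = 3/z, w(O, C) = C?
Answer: -14223/28 ≈ -507.96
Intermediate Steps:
g(Y) = 1 + 3*Y (g(Y) = 3*Y + 1 = 1 + 3*Y)
I(z) = -3/(7*z)
m(K) = (4 + K)*(-3/28 + K) (m(K) = (K - 3/(7*(1 + 3*1)))*(K + 4) = (K - 3/(7*(1 + 3)))*(4 + K) = (K - 3/7/4)*(4 + K) = (K - 3/7*1/4)*(4 + K) = (K - 3/28)*(4 + K) = (-3/28 + K)*(4 + K) = (4 + K)*(-3/28 + K))
t = -31/4 (t = 1 + (-7*5)/4 = 1 + (1/4)*(-35) = 1 - 35/4 = -31/4 ≈ -7.7500)
m(w(-4, -2)) + 65*t = (-3/7 + (-2)**2 + (109/28)*(-2)) + 65*(-31/4) = (-3/7 + 4 - 109/14) - 2015/4 = -59/14 - 2015/4 = -14223/28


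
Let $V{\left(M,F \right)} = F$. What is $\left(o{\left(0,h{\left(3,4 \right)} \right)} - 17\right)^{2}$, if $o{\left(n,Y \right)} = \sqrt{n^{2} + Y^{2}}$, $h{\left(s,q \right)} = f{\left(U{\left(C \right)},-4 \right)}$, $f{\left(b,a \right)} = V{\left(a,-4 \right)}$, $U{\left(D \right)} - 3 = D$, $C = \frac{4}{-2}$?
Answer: $169$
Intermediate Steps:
$C = -2$ ($C = 4 \left(- \frac{1}{2}\right) = -2$)
$U{\left(D \right)} = 3 + D$
$f{\left(b,a \right)} = -4$
$h{\left(s,q \right)} = -4$
$o{\left(n,Y \right)} = \sqrt{Y^{2} + n^{2}}$
$\left(o{\left(0,h{\left(3,4 \right)} \right)} - 17\right)^{2} = \left(\sqrt{\left(-4\right)^{2} + 0^{2}} - 17\right)^{2} = \left(\sqrt{16 + 0} - 17\right)^{2} = \left(\sqrt{16} - 17\right)^{2} = \left(4 - 17\right)^{2} = \left(-13\right)^{2} = 169$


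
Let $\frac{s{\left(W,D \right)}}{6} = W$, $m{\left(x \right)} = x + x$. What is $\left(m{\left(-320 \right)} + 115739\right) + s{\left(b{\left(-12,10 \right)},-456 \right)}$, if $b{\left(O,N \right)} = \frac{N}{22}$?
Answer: $\frac{1266119}{11} \approx 1.151 \cdot 10^{5}$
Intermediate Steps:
$b{\left(O,N \right)} = \frac{N}{22}$ ($b{\left(O,N \right)} = N \frac{1}{22} = \frac{N}{22}$)
$m{\left(x \right)} = 2 x$
$s{\left(W,D \right)} = 6 W$
$\left(m{\left(-320 \right)} + 115739\right) + s{\left(b{\left(-12,10 \right)},-456 \right)} = \left(2 \left(-320\right) + 115739\right) + 6 \cdot \frac{1}{22} \cdot 10 = \left(-640 + 115739\right) + 6 \cdot \frac{5}{11} = 115099 + \frac{30}{11} = \frac{1266119}{11}$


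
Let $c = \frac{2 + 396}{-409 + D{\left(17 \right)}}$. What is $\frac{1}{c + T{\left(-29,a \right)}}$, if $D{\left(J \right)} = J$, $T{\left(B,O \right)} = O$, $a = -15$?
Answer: $- \frac{196}{3139} \approx -0.06244$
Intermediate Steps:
$c = - \frac{199}{196}$ ($c = \frac{2 + 396}{-409 + 17} = \frac{398}{-392} = 398 \left(- \frac{1}{392}\right) = - \frac{199}{196} \approx -1.0153$)
$\frac{1}{c + T{\left(-29,a \right)}} = \frac{1}{- \frac{199}{196} - 15} = \frac{1}{- \frac{3139}{196}} = - \frac{196}{3139}$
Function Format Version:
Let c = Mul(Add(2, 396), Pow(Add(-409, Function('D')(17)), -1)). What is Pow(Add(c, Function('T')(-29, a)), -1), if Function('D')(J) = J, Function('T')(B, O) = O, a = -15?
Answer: Rational(-196, 3139) ≈ -0.062440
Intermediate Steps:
c = Rational(-199, 196) (c = Mul(Add(2, 396), Pow(Add(-409, 17), -1)) = Mul(398, Pow(-392, -1)) = Mul(398, Rational(-1, 392)) = Rational(-199, 196) ≈ -1.0153)
Pow(Add(c, Function('T')(-29, a)), -1) = Pow(Add(Rational(-199, 196), -15), -1) = Pow(Rational(-3139, 196), -1) = Rational(-196, 3139)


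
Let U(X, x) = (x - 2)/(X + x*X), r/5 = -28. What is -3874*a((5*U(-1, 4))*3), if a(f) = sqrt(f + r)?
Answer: -3874*I*sqrt(146) ≈ -46810.0*I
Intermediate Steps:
r = -140 (r = 5*(-28) = -140)
U(X, x) = (-2 + x)/(X + X*x)
a(f) = sqrt(-140 + f) (a(f) = sqrt(f - 140) = sqrt(-140 + f))
-3874*a((5*U(-1, 4))*3) = -3874*sqrt(-140 + (5*((-2 + 4)/((-1)*(1 + 4))))*3) = -3874*sqrt(-140 + (5*(-1*2/5))*3) = -3874*sqrt(-140 + (5*(-1*1/5*2))*3) = -3874*sqrt(-140 + (5*(-2/5))*3) = -3874*sqrt(-140 - 2*3) = -3874*sqrt(-140 - 6) = -3874*sqrt(-146) = -3874*I*sqrt(146)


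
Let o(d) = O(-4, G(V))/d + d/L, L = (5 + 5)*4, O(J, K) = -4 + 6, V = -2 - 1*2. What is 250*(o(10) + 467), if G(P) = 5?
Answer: 233725/2 ≈ 1.1686e+5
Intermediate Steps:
V = -4 (V = -2 - 2 = -4)
O(J, K) = 2
L = 40 (L = 10*4 = 40)
o(d) = 2/d + d/40
250*(o(10) + 467) = 250*((2/10 + (1/40)*10) + 467) = 250*((2*(⅒) + ¼) + 467) = 250*((⅕ + ¼) + 467) = 250*(9/20 + 467) = 250*(9349/20) = 233725/2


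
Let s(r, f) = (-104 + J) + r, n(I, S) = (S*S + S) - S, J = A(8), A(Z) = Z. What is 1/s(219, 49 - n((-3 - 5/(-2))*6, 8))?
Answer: 1/123 ≈ 0.0081301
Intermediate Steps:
J = 8
n(I, S) = S**2 (n(I, S) = (S**2 + S) - S = (S + S**2) - S = S**2)
s(r, f) = -96 + r (s(r, f) = (-104 + 8) + r = -96 + r)
1/s(219, 49 - n((-3 - 5/(-2))*6, 8)) = 1/(-96 + 219) = 1/123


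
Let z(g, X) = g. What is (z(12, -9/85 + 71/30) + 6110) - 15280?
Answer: -9158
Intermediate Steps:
(z(12, -9/85 + 71/30) + 6110) - 15280 = (12 + 6110) - 15280 = 6122 - 15280 = -9158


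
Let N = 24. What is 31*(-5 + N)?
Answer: 589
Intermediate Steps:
31*(-5 + N) = 31*(-5 + 24) = 31*19 = 589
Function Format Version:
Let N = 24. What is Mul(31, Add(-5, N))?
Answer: 589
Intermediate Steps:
Mul(31, Add(-5, N)) = Mul(31, Add(-5, 24)) = Mul(31, 19) = 589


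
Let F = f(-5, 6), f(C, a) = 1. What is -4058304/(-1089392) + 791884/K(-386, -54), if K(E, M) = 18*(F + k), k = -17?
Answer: -13460989109/4902264 ≈ -2745.9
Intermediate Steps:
F = 1
K(E, M) = -288 (K(E, M) = 18*(1 - 17) = 18*(-16) = -288)
-4058304/(-1089392) + 791884/K(-386, -54) = -4058304/(-1089392) + 791884/(-288) = -4058304*(-1/1089392) + 791884*(-1/288) = 253644/68087 - 197971/72 = -13460989109/4902264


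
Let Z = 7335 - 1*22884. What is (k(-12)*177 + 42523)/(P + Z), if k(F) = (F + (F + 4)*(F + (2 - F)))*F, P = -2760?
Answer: -101995/18309 ≈ -5.5708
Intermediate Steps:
k(F) = F*(8 + 3*F) (k(F) = (F + (4 + F)*2)*F = (F + (8 + 2*F))*F = (8 + 3*F)*F = F*(8 + 3*F))
Z = -15549 (Z = 7335 - 22884 = -15549)
(k(-12)*177 + 42523)/(P + Z) = (-12*(8 + 3*(-12))*177 + 42523)/(-2760 - 15549) = (-12*(8 - 36)*177 + 42523)/(-18309) = (-12*(-28)*177 + 42523)*(-1/18309) = (336*177 + 42523)*(-1/18309) = (59472 + 42523)*(-1/18309) = 101995*(-1/18309) = -101995/18309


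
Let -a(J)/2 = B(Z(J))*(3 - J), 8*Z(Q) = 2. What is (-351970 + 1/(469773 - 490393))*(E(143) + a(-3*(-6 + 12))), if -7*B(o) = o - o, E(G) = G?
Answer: -1037839860343/20620 ≈ -5.0332e+7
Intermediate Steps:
Z(Q) = ¼ (Z(Q) = (⅛)*2 = ¼)
B(o) = 0 (B(o) = -(o - o)/7 = -⅐*0 = 0)
a(J) = 0 (a(J) = -0*(3 - J) = -2*0 = 0)
(-351970 + 1/(469773 - 490393))*(E(143) + a(-3*(-6 + 12))) = (-351970 + 1/(469773 - 490393))*(143 + 0) = (-351970 + 1/(-20620))*143 = (-351970 - 1/20620)*143 = -7257621401/20620*143 = -1037839860343/20620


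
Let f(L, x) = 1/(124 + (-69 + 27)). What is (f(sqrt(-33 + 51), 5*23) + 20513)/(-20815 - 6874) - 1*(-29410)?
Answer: 66773664113/2270498 ≈ 29409.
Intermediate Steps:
f(L, x) = 1/82 (f(L, x) = 1/(124 - 42) = 1/82)
(f(sqrt(-33 + 51), 5*23) + 20513)/(-20815 - 6874) - 1*(-29410) = (1/82 + 20513)/(-20815 - 6874) - 1*(-29410) = (1682067/82)/(-27689) + 29410 = (1682067/82)*(-1/27689) + 29410 = -1682067/2270498 + 29410 = 66773664113/2270498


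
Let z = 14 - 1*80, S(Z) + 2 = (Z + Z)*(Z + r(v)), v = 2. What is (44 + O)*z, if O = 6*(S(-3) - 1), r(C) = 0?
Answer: -8844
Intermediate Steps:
S(Z) = -2 + 2*Z² (S(Z) = -2 + (Z + Z)*(Z + 0) = -2 + (2*Z)*Z = -2 + 2*Z²)
O = 90 (O = 6*((-2 + 2*(-3)²) - 1) = 6*((-2 + 2*9) - 1) = 6*((-2 + 18) - 1) = 6*(16 - 1) = 6*15 = 90)
z = -66 (z = 14 - 80 = -66)
(44 + O)*z = (44 + 90)*(-66) = 134*(-66) = -8844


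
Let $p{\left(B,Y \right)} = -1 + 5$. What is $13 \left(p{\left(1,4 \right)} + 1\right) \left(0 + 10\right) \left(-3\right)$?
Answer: $-1950$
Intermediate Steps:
$p{\left(B,Y \right)} = 4$
$13 \left(p{\left(1,4 \right)} + 1\right) \left(0 + 10\right) \left(-3\right) = 13 \left(4 + 1\right) \left(0 + 10\right) \left(-3\right) = 13 \cdot 5 \cdot 10 \left(-3\right) = 13 \cdot 50 \left(-3\right) = 650 \left(-3\right) = -1950$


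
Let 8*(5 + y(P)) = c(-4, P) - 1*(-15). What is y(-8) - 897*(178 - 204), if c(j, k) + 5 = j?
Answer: 93271/4 ≈ 23318.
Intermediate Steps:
c(j, k) = -5 + j
y(P) = -17/4 (y(P) = -5 + ((-5 - 4) - 1*(-15))/8 = -5 + (-9 + 15)/8 = -5 + (1/8)*6 = -5 + 3/4 = -17/4)
y(-8) - 897*(178 - 204) = -17/4 - 897*(178 - 204) = -17/4 - 897*(-26) = -17/4 + 23322 = 93271/4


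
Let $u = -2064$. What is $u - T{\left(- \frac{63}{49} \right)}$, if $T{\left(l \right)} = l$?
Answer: $- \frac{14439}{7} \approx -2062.7$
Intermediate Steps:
$u - T{\left(- \frac{63}{49} \right)} = -2064 - - \frac{63}{49} = -2064 - \left(-63\right) \frac{1}{49} = -2064 - - \frac{9}{7} = -2064 + \frac{9}{7} = - \frac{14439}{7}$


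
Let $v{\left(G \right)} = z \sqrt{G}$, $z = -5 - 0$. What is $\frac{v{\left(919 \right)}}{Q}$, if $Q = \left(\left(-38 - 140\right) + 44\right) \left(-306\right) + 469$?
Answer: $- \frac{5 \sqrt{919}}{41473} \approx -0.0036548$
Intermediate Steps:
$Q = 41473$ ($Q = \left(-178 + 44\right) \left(-306\right) + 469 = \left(-134\right) \left(-306\right) + 469 = 41004 + 469 = 41473$)
$z = -5$ ($z = -5 + 0 = -5$)
$v{\left(G \right)} = - 5 \sqrt{G}$
$\frac{v{\left(919 \right)}}{Q} = \frac{\left(-5\right) \sqrt{919}}{41473} = - 5 \sqrt{919} \cdot \frac{1}{41473} = - \frac{5 \sqrt{919}}{41473}$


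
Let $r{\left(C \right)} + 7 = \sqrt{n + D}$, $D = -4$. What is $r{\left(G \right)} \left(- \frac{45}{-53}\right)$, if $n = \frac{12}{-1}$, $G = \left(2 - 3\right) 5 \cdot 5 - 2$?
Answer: $- \frac{315}{53} + \frac{180 i}{53} \approx -5.9434 + 3.3962 i$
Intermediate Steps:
$G = -27$ ($G = \left(-1\right) 5 \cdot 5 - 2 = \left(-5\right) 5 - 2 = -25 - 2 = -27$)
$n = -12$ ($n = 12 \left(-1\right) = -12$)
$r{\left(C \right)} = -7 + 4 i$ ($r{\left(C \right)} = -7 + \sqrt{-12 - 4} = -7 + \sqrt{-16} = -7 + 4 i$)
$r{\left(G \right)} \left(- \frac{45}{-53}\right) = \left(-7 + 4 i\right) \left(- \frac{45}{-53}\right) = \left(-7 + 4 i\right) \left(\left(-45\right) \left(- \frac{1}{53}\right)\right) = \left(-7 + 4 i\right) \frac{45}{53} = - \frac{315}{53} + \frac{180 i}{53}$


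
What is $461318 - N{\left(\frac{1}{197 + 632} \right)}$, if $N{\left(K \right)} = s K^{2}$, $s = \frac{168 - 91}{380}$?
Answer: $\frac{120473924582363}{261151580} \approx 4.6132 \cdot 10^{5}$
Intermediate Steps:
$s = \frac{77}{380}$ ($s = \left(168 - 91\right) \frac{1}{380} = 77 \cdot \frac{1}{380} = \frac{77}{380} \approx 0.20263$)
$N{\left(K \right)} = \frac{77 K^{2}}{380}$
$461318 - N{\left(\frac{1}{197 + 632} \right)} = 461318 - \frac{77 \left(\frac{1}{197 + 632}\right)^{2}}{380} = 461318 - \frac{77 \left(\frac{1}{829}\right)^{2}}{380} = 461318 - \frac{77}{380 \cdot 687241} = 461318 - \frac{77}{380} \cdot \frac{1}{687241} = 461318 - \frac{77}{261151580} = \frac{120473924582363}{261151580}$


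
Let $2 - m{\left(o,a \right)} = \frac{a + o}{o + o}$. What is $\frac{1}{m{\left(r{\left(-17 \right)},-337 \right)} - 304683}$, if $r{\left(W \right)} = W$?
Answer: $- \frac{17}{5179754} \approx -3.282 \cdot 10^{-6}$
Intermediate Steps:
$m{\left(o,a \right)} = 2 - \frac{a + o}{2 o}$ ($m{\left(o,a \right)} = 2 - \frac{a + o}{o + o} = 2 - \frac{a + o}{2 o}$)
$\frac{1}{m{\left(r{\left(-17 \right)},-337 \right)} - 304683} = \frac{1}{\frac{\left(-1\right) \left(-337\right) + 3 \left(-17\right)}{2 \left(-17\right)} - 304683} = \frac{1}{\frac{1}{2} \left(- \frac{1}{17}\right) \left(337 - 51\right) - 304683} = \frac{1}{\frac{1}{2} \left(- \frac{1}{17}\right) 286 - 304683} = \frac{1}{- \frac{143}{17} - 304683} = \frac{1}{- \frac{5179754}{17}} = - \frac{17}{5179754}$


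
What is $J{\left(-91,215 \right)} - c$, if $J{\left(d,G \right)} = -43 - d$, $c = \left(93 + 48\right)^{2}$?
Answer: $-19833$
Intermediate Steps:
$c = 19881$ ($c = 141^{2} = 19881$)
$J{\left(-91,215 \right)} - c = \left(-43 - -91\right) - 19881 = \left(-43 + 91\right) - 19881 = 48 - 19881 = -19833$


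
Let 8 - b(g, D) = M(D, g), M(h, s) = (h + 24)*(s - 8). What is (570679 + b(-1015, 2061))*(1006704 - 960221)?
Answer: 125673391086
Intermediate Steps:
M(h, s) = (-8 + s)*(24 + h) (M(h, s) = (24 + h)*(-8 + s) = (-8 + s)*(24 + h))
b(g, D) = 200 - 24*g + 8*D - D*g (b(g, D) = 8 - (-192 - 8*D + 24*g + D*g) = 8 + (192 - 24*g + 8*D - D*g) = 200 - 24*g + 8*D - D*g)
(570679 + b(-1015, 2061))*(1006704 - 960221) = (570679 + (200 - 24*(-1015) + 8*2061 - 1*2061*(-1015)))*(1006704 - 960221) = (570679 + (200 + 24360 + 16488 + 2091915))*46483 = (570679 + 2132963)*46483 = 2703642*46483 = 125673391086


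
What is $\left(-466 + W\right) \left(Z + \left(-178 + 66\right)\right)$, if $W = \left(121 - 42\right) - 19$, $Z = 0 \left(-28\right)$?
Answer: $45472$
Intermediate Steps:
$Z = 0$
$W = 60$ ($W = 79 - 19 = 60$)
$\left(-466 + W\right) \left(Z + \left(-178 + 66\right)\right) = \left(-466 + 60\right) \left(0 + \left(-178 + 66\right)\right) = - 406 \left(0 - 112\right) = \left(-406\right) \left(-112\right) = 45472$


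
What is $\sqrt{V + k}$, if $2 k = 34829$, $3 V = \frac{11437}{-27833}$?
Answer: $\frac{\sqrt{485657537771406}}{166998} \approx 131.96$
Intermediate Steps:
$V = - \frac{11437}{83499}$ ($V = \frac{11437 \frac{1}{-27833}}{3} = \frac{11437 \left(- \frac{1}{27833}\right)}{3} = \frac{1}{3} \left(- \frac{11437}{27833}\right) = - \frac{11437}{83499} \approx -0.13697$)
$k = \frac{34829}{2}$ ($k = \frac{1}{2} \cdot 34829 = \frac{34829}{2} \approx 17415.0$)
$\sqrt{V + k} = \sqrt{- \frac{11437}{83499} + \frac{34829}{2}} = \sqrt{\frac{2908163797}{166998}} = \frac{\sqrt{485657537771406}}{166998}$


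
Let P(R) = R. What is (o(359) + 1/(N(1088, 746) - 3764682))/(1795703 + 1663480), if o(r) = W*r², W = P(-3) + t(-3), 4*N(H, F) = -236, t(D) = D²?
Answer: 2911221508925/13022928066603 ≈ 0.22355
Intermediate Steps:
N(H, F) = -59 (N(H, F) = (¼)*(-236) = -59)
W = 6 (W = -3 + (-3)² = -3 + 9 = 6)
o(r) = 6*r²
(o(359) + 1/(N(1088, 746) - 3764682))/(1795703 + 1663480) = (6*359² + 1/(-59 - 3764682))/(1795703 + 1663480) = (6*128881 + 1/(-3764741))/3459183 = (773286 - 1/3764741)*(1/3459183) = (2911221508925/3764741)*(1/3459183) = 2911221508925/13022928066603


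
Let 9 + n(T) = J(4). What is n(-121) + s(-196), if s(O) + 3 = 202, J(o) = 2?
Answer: 192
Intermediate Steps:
n(T) = -7 (n(T) = -9 + 2 = -7)
s(O) = 199 (s(O) = -3 + 202 = 199)
n(-121) + s(-196) = -7 + 199 = 192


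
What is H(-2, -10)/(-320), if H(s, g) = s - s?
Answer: 0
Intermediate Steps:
H(s, g) = 0
H(-2, -10)/(-320) = 0/(-320) = 0*(-1/320) = 0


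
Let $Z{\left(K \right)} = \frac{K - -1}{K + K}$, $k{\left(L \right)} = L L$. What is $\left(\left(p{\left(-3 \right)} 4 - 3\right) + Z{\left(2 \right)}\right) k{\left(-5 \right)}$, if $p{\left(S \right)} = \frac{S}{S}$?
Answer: $\frac{175}{4} \approx 43.75$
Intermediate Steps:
$p{\left(S \right)} = 1$
$k{\left(L \right)} = L^{2}$
$Z{\left(K \right)} = \frac{1 + K}{2 K}$ ($Z{\left(K \right)} = \frac{K + \left(-7 + 8\right)}{2 K} = \left(K + 1\right) \frac{1}{2 K} = \left(1 + K\right) \frac{1}{2 K} = \frac{1 + K}{2 K}$)
$\left(\left(p{\left(-3 \right)} 4 - 3\right) + Z{\left(2 \right)}\right) k{\left(-5 \right)} = \left(\left(1 \cdot 4 - 3\right) + \frac{1 + 2}{2 \cdot 2}\right) \left(-5\right)^{2} = \left(\left(4 - 3\right) + \frac{1}{2} \cdot \frac{1}{2} \cdot 3\right) 25 = \left(1 + \frac{3}{4}\right) 25 = \frac{7}{4} \cdot 25 = \frac{175}{4}$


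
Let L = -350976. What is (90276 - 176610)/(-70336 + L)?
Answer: 43167/210656 ≈ 0.20492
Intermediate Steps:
(90276 - 176610)/(-70336 + L) = (90276 - 176610)/(-70336 - 350976) = -86334/(-421312) = -86334*(-1/421312) = 43167/210656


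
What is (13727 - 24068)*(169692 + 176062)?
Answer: -3575442114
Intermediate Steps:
(13727 - 24068)*(169692 + 176062) = -10341*345754 = -3575442114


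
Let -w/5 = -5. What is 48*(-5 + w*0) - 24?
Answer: -264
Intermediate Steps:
w = 25 (w = -5*(-5) = 25)
48*(-5 + w*0) - 24 = 48*(-5 + 25*0) - 24 = 48*(-5 + 0) - 24 = 48*(-5) - 24 = -240 - 24 = -264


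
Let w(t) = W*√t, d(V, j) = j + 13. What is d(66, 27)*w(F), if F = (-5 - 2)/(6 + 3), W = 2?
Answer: 80*I*√7/3 ≈ 70.553*I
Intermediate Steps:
F = -7/9 ≈ -0.77778
d(V, j) = 13 + j
w(t) = 2*√t
d(66, 27)*w(F) = (13 + 27)*(2*√(-7/9)) = 40*(2*(I*√7/3)) = 40*(2*I*√7/3) = 80*I*√7/3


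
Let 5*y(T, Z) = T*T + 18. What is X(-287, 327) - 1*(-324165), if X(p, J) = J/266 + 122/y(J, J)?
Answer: 9221849285759/28447902 ≈ 3.2417e+5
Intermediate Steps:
y(T, Z) = 18/5 + T**2/5 (y(T, Z) = (T*T + 18)/5 = (T**2 + 18)/5 = (18 + T**2)/5 = 18/5 + T**2/5)
X(p, J) = 122/(18/5 + J**2/5) + J/266 (X(p, J) = J/266 + 122/(18/5 + J**2/5) = 122/(18/5 + J**2/5) + J/266)
X(-287, 327) - 1*(-324165) = (162260 + 327*(18 + 327**2))/(266*(18 + 327**2)) - 1*(-324165) = (162260 + 327*(18 + 106929))/(266*(18 + 106929)) + 324165 = (1/266)*(162260 + 327*106947)/106947 + 324165 = (1/266)*(1/106947)*(162260 + 34971669) + 324165 = (1/266)*(1/106947)*35133929 + 324165 = 35133929/28447902 + 324165 = 9221849285759/28447902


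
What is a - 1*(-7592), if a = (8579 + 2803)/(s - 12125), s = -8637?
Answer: 11258123/1483 ≈ 7591.5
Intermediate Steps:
a = -813/1483 (a = (8579 + 2803)/(-8637 - 12125) = 11382/(-20762) = 11382*(-1/20762) = -813/1483 ≈ -0.54821)
a - 1*(-7592) = -813/1483 - 1*(-7592) = -813/1483 + 7592 = 11258123/1483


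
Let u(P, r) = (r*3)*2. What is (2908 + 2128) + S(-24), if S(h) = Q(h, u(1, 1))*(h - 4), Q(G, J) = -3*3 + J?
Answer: 5120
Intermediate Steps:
u(P, r) = 6*r (u(P, r) = (3*r)*2 = 6*r)
Q(G, J) = -9 + J
S(h) = 12 - 3*h (S(h) = (-9 + 6*1)*(h - 4) = (-9 + 6)*(-4 + h) = -3*(-4 + h) = 12 - 3*h)
(2908 + 2128) + S(-24) = (2908 + 2128) + (12 - 3*(-24)) = 5036 + (12 + 72) = 5036 + 84 = 5120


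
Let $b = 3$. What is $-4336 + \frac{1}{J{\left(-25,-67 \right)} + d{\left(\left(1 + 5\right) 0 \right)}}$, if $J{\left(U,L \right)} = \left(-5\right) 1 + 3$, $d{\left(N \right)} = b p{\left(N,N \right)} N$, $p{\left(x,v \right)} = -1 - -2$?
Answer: $- \frac{8673}{2} \approx -4336.5$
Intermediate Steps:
$p{\left(x,v \right)} = 1$ ($p{\left(x,v \right)} = -1 + 2 = 1$)
$d{\left(N \right)} = 3 N$ ($d{\left(N \right)} = 3 \cdot 1 N = 3 N$)
$J{\left(U,L \right)} = -2$ ($J{\left(U,L \right)} = -5 + 3 = -2$)
$-4336 + \frac{1}{J{\left(-25,-67 \right)} + d{\left(\left(1 + 5\right) 0 \right)}} = -4336 + \frac{1}{-2 + 3 \left(1 + 5\right) 0} = -4336 + \frac{1}{-2 + 3 \cdot 6 \cdot 0} = -4336 + \frac{1}{-2 + 3 \cdot 0} = -4336 + \frac{1}{-2 + 0} = -4336 + \frac{1}{-2} = -4336 - \frac{1}{2} = - \frac{8673}{2}$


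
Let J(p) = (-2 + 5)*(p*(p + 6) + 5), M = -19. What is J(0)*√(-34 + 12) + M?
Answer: -19 + 15*I*√22 ≈ -19.0 + 70.356*I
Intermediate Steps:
J(p) = 15 + 3*p*(6 + p) (J(p) = 3*(p*(6 + p) + 5) = 3*(5 + p*(6 + p)) = 15 + 3*p*(6 + p))
J(0)*√(-34 + 12) + M = (15 + 3*0² + 18*0)*√(-34 + 12) - 19 = (15 + 3*0 + 0)*√(-22) - 19 = (15 + 0 + 0)*(I*√22) - 19 = 15*(I*√22) - 19 = 15*I*√22 - 19 = -19 + 15*I*√22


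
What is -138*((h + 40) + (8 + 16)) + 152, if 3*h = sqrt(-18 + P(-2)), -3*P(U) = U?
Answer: -8680 - 92*I*sqrt(39)/3 ≈ -8680.0 - 191.51*I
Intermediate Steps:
P(U) = -U/3
h = 2*I*sqrt(39)/9 (h = sqrt(-18 - 1/3*(-2))/3 = sqrt(-18 + 2/3)/3 = sqrt(-52/3)/3 = (2*I*sqrt(39)/3)/3 = 2*I*sqrt(39)/9 ≈ 1.3878*I)
-138*((h + 40) + (8 + 16)) + 152 = -138*((2*I*sqrt(39)/9 + 40) + (8 + 16)) + 152 = -138*((40 + 2*I*sqrt(39)/9) + 24) + 152 = -138*(64 + 2*I*sqrt(39)/9) + 152 = (-8832 - 92*I*sqrt(39)/3) + 152 = -8680 - 92*I*sqrt(39)/3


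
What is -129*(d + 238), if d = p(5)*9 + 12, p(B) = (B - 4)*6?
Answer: -39216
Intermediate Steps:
p(B) = -24 + 6*B (p(B) = (-4 + B)*6 = -24 + 6*B)
d = 66 (d = (-24 + 6*5)*9 + 12 = (-24 + 30)*9 + 12 = 6*9 + 12 = 54 + 12 = 66)
-129*(d + 238) = -129*(66 + 238) = -129*304 = -39216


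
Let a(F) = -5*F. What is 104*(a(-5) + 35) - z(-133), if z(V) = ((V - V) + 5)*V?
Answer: 6905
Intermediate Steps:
z(V) = 5*V (z(V) = (0 + 5)*V = 5*V)
104*(a(-5) + 35) - z(-133) = 104*(-5*(-5) + 35) - 5*(-133) = 104*(25 + 35) - 1*(-665) = 104*60 + 665 = 6240 + 665 = 6905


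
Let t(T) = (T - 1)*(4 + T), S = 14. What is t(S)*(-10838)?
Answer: -2536092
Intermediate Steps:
t(T) = (-1 + T)*(4 + T)
t(S)*(-10838) = (-4 + 14² + 3*14)*(-10838) = (-4 + 196 + 42)*(-10838) = 234*(-10838) = -2536092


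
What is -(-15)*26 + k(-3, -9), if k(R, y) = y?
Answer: 381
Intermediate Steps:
-(-15)*26 + k(-3, -9) = -(-15)*26 - 9 = -3*(-130) - 9 = 390 - 9 = 381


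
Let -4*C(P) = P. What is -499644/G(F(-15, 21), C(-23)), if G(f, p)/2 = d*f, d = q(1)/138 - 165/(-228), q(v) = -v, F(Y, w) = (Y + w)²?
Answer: -36390738/3757 ≈ -9686.1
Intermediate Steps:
C(P) = -P/4
d = 3757/5244 (d = -1*1/138 - 165/(-228) = -1*1/138 - 165*(-1/228) = -1/138 + 55/76 = 3757/5244 ≈ 0.71644)
G(f, p) = 3757*f/2622 (G(f, p) = 2*(3757*f/5244) = 3757*f/2622)
-499644/G(F(-15, 21), C(-23)) = -499644*2622/(3757*(-15 + 21)²) = -499644/((3757/2622)*6²) = -499644/((3757/2622)*36) = -499644/22542/437 = -499644*437/22542 = -36390738/3757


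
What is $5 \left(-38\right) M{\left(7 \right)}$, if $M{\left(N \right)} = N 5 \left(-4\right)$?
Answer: $26600$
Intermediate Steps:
$M{\left(N \right)} = - 20 N$ ($M{\left(N \right)} = 5 N \left(-4\right) = - 20 N$)
$5 \left(-38\right) M{\left(7 \right)} = 5 \left(-38\right) \left(\left(-20\right) 7\right) = \left(-190\right) \left(-140\right) = 26600$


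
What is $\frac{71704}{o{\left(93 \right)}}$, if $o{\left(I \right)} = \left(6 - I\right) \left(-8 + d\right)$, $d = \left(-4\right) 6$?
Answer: $\frac{8963}{348} \approx 25.756$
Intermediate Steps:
$d = -24$
$o{\left(I \right)} = -192 + 32 I$ ($o{\left(I \right)} = \left(6 - I\right) \left(-8 - 24\right) = \left(6 - I\right) \left(-32\right) = -192 + 32 I$)
$\frac{71704}{o{\left(93 \right)}} = \frac{71704}{-192 + 32 \cdot 93} = \frac{71704}{-192 + 2976} = \frac{71704}{2784} = 71704 \cdot \frac{1}{2784} = \frac{8963}{348}$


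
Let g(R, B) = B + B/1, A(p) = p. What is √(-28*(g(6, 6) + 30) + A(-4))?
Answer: 2*I*√295 ≈ 34.351*I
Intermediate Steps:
g(R, B) = 2*B (g(R, B) = B + B*1 = B + B = 2*B)
√(-28*(g(6, 6) + 30) + A(-4)) = √(-28*(2*6 + 30) - 4) = √(-28*(12 + 30) - 4) = √(-28*42 - 4) = √(-1176 - 4) = √(-1180) = 2*I*√295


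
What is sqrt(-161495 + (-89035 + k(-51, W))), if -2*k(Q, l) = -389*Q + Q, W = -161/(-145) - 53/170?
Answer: 6*I*sqrt(7234) ≈ 510.32*I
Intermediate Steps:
W = 3937/4930 (W = -161*(-1/145) - 53*1/170 = 161/145 - 53/170 = 3937/4930 ≈ 0.79858)
k(Q, l) = 194*Q (k(Q, l) = -(-389*Q + Q)/2 = -(-194)*Q = 194*Q)
sqrt(-161495 + (-89035 + k(-51, W))) = sqrt(-161495 + (-89035 + 194*(-51))) = sqrt(-161495 + (-89035 - 9894)) = sqrt(-161495 - 98929) = sqrt(-260424) = 6*I*sqrt(7234)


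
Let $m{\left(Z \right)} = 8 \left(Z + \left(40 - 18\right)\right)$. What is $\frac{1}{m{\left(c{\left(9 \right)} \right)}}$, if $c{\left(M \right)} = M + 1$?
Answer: $\frac{1}{256} \approx 0.0039063$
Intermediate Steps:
$c{\left(M \right)} = 1 + M$
$m{\left(Z \right)} = 176 + 8 Z$ ($m{\left(Z \right)} = 8 \left(Z + \left(40 - 18\right)\right) = 8 \left(Z + 22\right) = 8 \left(22 + Z\right) = 176 + 8 Z$)
$\frac{1}{m{\left(c{\left(9 \right)} \right)}} = \frac{1}{176 + 8 \left(1 + 9\right)} = \frac{1}{176 + 8 \cdot 10} = \frac{1}{176 + 80} = \frac{1}{256}$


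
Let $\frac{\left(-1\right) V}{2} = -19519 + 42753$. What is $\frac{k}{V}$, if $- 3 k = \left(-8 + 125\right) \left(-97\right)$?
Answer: $- \frac{3783}{46468} \approx -0.081411$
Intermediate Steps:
$k = 3783$ ($k = - \frac{\left(-8 + 125\right) \left(-97\right)}{3} = - \frac{117 \left(-97\right)}{3} = \left(- \frac{1}{3}\right) \left(-11349\right) = 3783$)
$V = -46468$ ($V = - 2 \left(-19519 + 42753\right) = \left(-2\right) 23234 = -46468$)
$\frac{k}{V} = \frac{3783}{-46468} = 3783 \left(- \frac{1}{46468}\right) = - \frac{3783}{46468}$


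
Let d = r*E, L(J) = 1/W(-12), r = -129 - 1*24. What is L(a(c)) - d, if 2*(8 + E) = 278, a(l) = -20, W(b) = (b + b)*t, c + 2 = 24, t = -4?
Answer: 1924129/96 ≈ 20043.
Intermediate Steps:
c = 22 (c = -2 + 24 = 22)
W(b) = -8*b (W(b) = (b + b)*(-4) = (2*b)*(-4) = -8*b)
r = -153 (r = -129 - 24 = -153)
E = 131 (E = -8 + (½)*278 = -8 + 139 = 131)
L(J) = 1/96 (L(J) = 1/(-8*(-12)) = 1/96)
d = -20043 (d = -153*131 = -20043)
L(a(c)) - d = 1/96 - 1*(-20043) = 1/96 + 20043 = 1924129/96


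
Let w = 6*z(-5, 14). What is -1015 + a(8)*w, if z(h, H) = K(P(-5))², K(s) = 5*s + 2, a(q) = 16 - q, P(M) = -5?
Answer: 24377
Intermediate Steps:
K(s) = 2 + 5*s
z(h, H) = 529 (z(h, H) = (2 + 5*(-5))² = (2 - 25)² = (-23)² = 529)
w = 3174 (w = 6*529 = 3174)
-1015 + a(8)*w = -1015 + (16 - 1*8)*3174 = -1015 + (16 - 8)*3174 = -1015 + 8*3174 = -1015 + 25392 = 24377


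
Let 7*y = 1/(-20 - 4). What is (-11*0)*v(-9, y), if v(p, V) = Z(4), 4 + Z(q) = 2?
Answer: 0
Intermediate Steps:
Z(q) = -2 (Z(q) = -4 + 2 = -2)
y = -1/168 (y = 1/(7*(-20 - 4)) = (⅐)/(-24) = (⅐)*(-1/24) = -1/168 ≈ -0.0059524)
v(p, V) = -2
(-11*0)*v(-9, y) = -11*0*(-2) = 0*(-2) = 0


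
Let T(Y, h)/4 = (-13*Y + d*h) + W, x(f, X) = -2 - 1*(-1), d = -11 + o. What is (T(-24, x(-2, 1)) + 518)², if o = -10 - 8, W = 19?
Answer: 3833764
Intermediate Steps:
o = -18
d = -29 (d = -11 - 18 = -29)
x(f, X) = -1 (x(f, X) = -2 + 1 = -1)
T(Y, h) = 76 - 116*h - 52*Y (T(Y, h) = 4*((-13*Y - 29*h) + 19) = 4*((-29*h - 13*Y) + 19) = 4*(19 - 29*h - 13*Y) = 76 - 116*h - 52*Y)
(T(-24, x(-2, 1)) + 518)² = ((76 - 116*(-1) - 52*(-24)) + 518)² = ((76 + 116 + 1248) + 518)² = (1440 + 518)² = 1958² = 3833764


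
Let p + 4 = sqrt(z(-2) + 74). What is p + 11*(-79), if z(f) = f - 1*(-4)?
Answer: -873 + 2*sqrt(19) ≈ -864.28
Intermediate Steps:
z(f) = 4 + f (z(f) = f + 4 = 4 + f)
p = -4 + 2*sqrt(19) (p = -4 + sqrt((4 - 2) + 74) = -4 + sqrt(2 + 74) = -4 + sqrt(76) = -4 + 2*sqrt(19) ≈ 4.7178)
p + 11*(-79) = (-4 + 2*sqrt(19)) + 11*(-79) = (-4 + 2*sqrt(19)) - 869 = -873 + 2*sqrt(19)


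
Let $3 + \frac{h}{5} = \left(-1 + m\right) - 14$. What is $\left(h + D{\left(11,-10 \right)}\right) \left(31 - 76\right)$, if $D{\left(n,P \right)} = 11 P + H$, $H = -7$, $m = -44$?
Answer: $19215$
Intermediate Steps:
$D{\left(n,P \right)} = -7 + 11 P$ ($D{\left(n,P \right)} = 11 P - 7 = -7 + 11 P$)
$h = -310$ ($h = -15 + 5 \left(\left(-1 - 44\right) - 14\right) = -15 + 5 \left(-45 - 14\right) = -15 + 5 \left(-59\right) = -15 - 295 = -310$)
$\left(h + D{\left(11,-10 \right)}\right) \left(31 - 76\right) = \left(-310 + \left(-7 + 11 \left(-10\right)\right)\right) \left(31 - 76\right) = \left(-310 - 117\right) \left(-45\right) = \left(-427\right) \left(-45\right) = 19215$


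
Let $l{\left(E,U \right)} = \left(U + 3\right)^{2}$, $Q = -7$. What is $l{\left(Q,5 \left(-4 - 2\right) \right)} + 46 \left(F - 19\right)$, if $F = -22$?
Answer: $-1157$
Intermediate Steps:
$l{\left(E,U \right)} = \left(3 + U\right)^{2}$
$l{\left(Q,5 \left(-4 - 2\right) \right)} + 46 \left(F - 19\right) = \left(3 + 5 \left(-4 - 2\right)\right)^{2} + 46 \left(-22 - 19\right) = \left(3 + 5 \left(-6\right)\right)^{2} + 46 \left(-22 - 19\right) = \left(3 - 30\right)^{2} + 46 \left(-41\right) = \left(-27\right)^{2} - 1886 = 729 - 1886 = -1157$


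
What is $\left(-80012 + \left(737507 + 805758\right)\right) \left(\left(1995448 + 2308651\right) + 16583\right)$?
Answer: $6322250898546$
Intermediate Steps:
$\left(-80012 + \left(737507 + 805758\right)\right) \left(\left(1995448 + 2308651\right) + 16583\right) = \left(-80012 + 1543265\right) \left(4304099 + 16583\right) = 1463253 \cdot 4320682 = 6322250898546$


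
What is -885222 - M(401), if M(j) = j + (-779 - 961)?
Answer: -883883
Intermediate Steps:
M(j) = -1740 + j (M(j) = j - 1740 = -1740 + j)
-885222 - M(401) = -885222 - (-1740 + 401) = -885222 - 1*(-1339) = -885222 + 1339 = -883883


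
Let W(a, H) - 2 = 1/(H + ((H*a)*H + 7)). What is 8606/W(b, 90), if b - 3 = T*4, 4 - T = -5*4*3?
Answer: 18055362182/4195995 ≈ 4303.0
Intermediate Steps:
T = 64 (T = 4 - (-5*4)*3 = 4 - (-20)*3 = 4 - 1*(-60) = 4 + 60 = 64)
b = 259 (b = 3 + 64*4 = 3 + 256 = 259)
W(a, H) = 2 + 1/(7 + H + a*H²) (W(a, H) = 2 + 1/(H + ((H*a)*H + 7)) = 2 + 1/(H + (a*H² + 7)) = 2 + 1/(H + (7 + a*H²)) = 2 + 1/(7 + H + a*H²))
8606/W(b, 90) = 8606/(((15 + 2*90 + 2*259*90²)/(7 + 90 + 259*90²))) = 8606/(((15 + 180 + 2*259*8100)/(7 + 90 + 259*8100))) = 8606/(((15 + 180 + 4195800)/(7 + 90 + 2097900))) = 8606/((4195995/2097997)) = 8606/(((1/2097997)*4195995)) = 8606/(4195995/2097997) = 8606*(2097997/4195995) = 18055362182/4195995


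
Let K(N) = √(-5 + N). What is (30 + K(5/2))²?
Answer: (60 + I*√10)²/4 ≈ 897.5 + 94.868*I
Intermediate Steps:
(30 + K(5/2))² = (30 + √(-5 + 5/2))² = (30 + √(-5/2))² = (30 + I*√10/2)²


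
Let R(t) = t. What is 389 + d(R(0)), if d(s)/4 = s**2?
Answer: 389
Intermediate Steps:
d(s) = 4*s**2
389 + d(R(0)) = 389 + 4*0**2 = 389 + 4*0 = 389 + 0 = 389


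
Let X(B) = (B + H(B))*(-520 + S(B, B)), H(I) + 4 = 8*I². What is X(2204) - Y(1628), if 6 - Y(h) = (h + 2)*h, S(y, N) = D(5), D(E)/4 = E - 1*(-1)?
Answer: -19273457854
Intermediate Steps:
D(E) = 4 + 4*E (D(E) = 4*(E - 1*(-1)) = 4*(E + 1) = 4*(1 + E) = 4 + 4*E)
S(y, N) = 24 (S(y, N) = 4 + 4*5 = 4 + 20 = 24)
H(I) = -4 + 8*I²
Y(h) = 6 - h*(2 + h) (Y(h) = 6 - (h + 2)*h = 6 - (2 + h)*h = 6 - h*(2 + h))
X(B) = 1984 - 3968*B² - 496*B (X(B) = (B + (-4 + 8*B²))*(-520 + 24) = (-4 + B + 8*B²)*(-496) = 1984 - 3968*B² - 496*B)
X(2204) - Y(1628) = (1984 - 3968*2204² - 496*2204) - (6 - 1*1628² - 2*1628) = (1984 - 3968*4857616 - 1093184) - (6 - 1*2650384 - 3256) = (1984 - 19275020288 - 1093184) - (6 - 2650384 - 3256) = -19276111488 - 1*(-2653634) = -19276111488 + 2653634 = -19273457854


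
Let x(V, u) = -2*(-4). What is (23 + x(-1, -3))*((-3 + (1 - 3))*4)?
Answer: -620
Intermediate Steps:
x(V, u) = 8
(23 + x(-1, -3))*((-3 + (1 - 3))*4) = (23 + 8)*((-3 + (1 - 3))*4) = 31*((-3 - 2)*4) = 31*(-5*4) = 31*(-20) = -620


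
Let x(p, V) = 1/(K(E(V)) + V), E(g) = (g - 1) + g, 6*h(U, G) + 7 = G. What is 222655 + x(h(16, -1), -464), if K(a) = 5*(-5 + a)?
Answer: 1143110769/5134 ≈ 2.2266e+5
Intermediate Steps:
h(U, G) = -7/6 + G/6
E(g) = -1 + 2*g (E(g) = (-1 + g) + g = -1 + 2*g)
K(a) = -25 + 5*a
x(p, V) = 1/(-30 + 11*V) (x(p, V) = 1/((-25 + 5*(-1 + 2*V)) + V) = 1/((-25 + (-5 + 10*V)) + V) = 1/((-30 + 10*V) + V) = 1/(-30 + 11*V))
222655 + x(h(16, -1), -464) = 222655 + 1/(-30 + 11*(-464)) = 222655 + 1/(-30 - 5104) = 222655 + 1/(-5134) = 222655 - 1/5134 = 1143110769/5134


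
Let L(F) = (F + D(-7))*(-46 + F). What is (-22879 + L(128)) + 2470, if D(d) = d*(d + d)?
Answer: -1877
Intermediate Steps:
D(d) = 2*d**2 (D(d) = d*(2*d) = 2*d**2)
L(F) = (-46 + F)*(98 + F) (L(F) = (F + 2*(-7)**2)*(-46 + F) = (F + 2*49)*(-46 + F) = (F + 98)*(-46 + F) = (98 + F)*(-46 + F) = (-46 + F)*(98 + F))
(-22879 + L(128)) + 2470 = (-22879 + (-4508 + 128**2 + 52*128)) + 2470 = (-22879 + (-4508 + 16384 + 6656)) + 2470 = (-22879 + 18532) + 2470 = -4347 + 2470 = -1877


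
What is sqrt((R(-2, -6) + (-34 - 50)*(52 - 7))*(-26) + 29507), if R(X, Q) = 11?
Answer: sqrt(127501) ≈ 357.07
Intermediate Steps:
sqrt((R(-2, -6) + (-34 - 50)*(52 - 7))*(-26) + 29507) = sqrt((11 + (-34 - 50)*(52 - 7))*(-26) + 29507) = sqrt((11 - 84*45)*(-26) + 29507) = sqrt((11 - 3780)*(-26) + 29507) = sqrt(-3769*(-26) + 29507) = sqrt(97994 + 29507) = sqrt(127501)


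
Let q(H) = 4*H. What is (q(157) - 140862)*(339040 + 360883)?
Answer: -98153001982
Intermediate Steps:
(q(157) - 140862)*(339040 + 360883) = (4*157 - 140862)*(339040 + 360883) = (628 - 140862)*699923 = -140234*699923 = -98153001982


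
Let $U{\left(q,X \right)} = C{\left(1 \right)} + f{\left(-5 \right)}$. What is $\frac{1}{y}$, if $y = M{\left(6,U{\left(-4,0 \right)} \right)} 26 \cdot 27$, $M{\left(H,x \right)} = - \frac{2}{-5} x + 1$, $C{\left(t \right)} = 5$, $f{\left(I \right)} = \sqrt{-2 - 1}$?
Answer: $\frac{25}{55458} - \frac{5 i \sqrt{3}}{83187} \approx 0.00045079 - 0.00010411 i$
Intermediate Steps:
$f{\left(I \right)} = i \sqrt{3}$ ($f{\left(I \right)} = \sqrt{-3} = i \sqrt{3}$)
$U{\left(q,X \right)} = 5 + i \sqrt{3}$
$M{\left(H,x \right)} = 1 + \frac{2 x}{5}$ ($M{\left(H,x \right)} = \left(-2\right) \left(- \frac{1}{5}\right) x + 1 = \frac{2 x}{5} + 1 = 1 + \frac{2 x}{5}$)
$y = 2106 + \frac{1404 i \sqrt{3}}{5}$ ($y = \left(1 + \frac{2 \left(5 + i \sqrt{3}\right)}{5}\right) 26 \cdot 27 = \left(1 + \left(2 + \frac{2 i \sqrt{3}}{5}\right)\right) 26 \cdot 27 = \left(3 + \frac{2 i \sqrt{3}}{5}\right) 26 \cdot 27 = \left(78 + \frac{52 i \sqrt{3}}{5}\right) 27 = 2106 + \frac{1404 i \sqrt{3}}{5} \approx 2106.0 + 486.36 i$)
$\frac{1}{y} = \frac{1}{2106 + \frac{1404 i \sqrt{3}}{5}}$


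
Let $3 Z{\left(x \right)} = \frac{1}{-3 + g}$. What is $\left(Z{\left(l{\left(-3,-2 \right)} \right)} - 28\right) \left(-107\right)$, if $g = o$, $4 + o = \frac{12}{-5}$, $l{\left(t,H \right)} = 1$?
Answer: $\frac{422971}{141} \approx 2999.8$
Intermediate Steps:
$o = - \frac{32}{5}$ ($o = -4 + \frac{12}{-5} = -4 + 12 \left(- \frac{1}{5}\right) = -4 - \frac{12}{5} = - \frac{32}{5} \approx -6.4$)
$g = - \frac{32}{5} \approx -6.4$
$Z{\left(x \right)} = - \frac{5}{141}$ ($Z{\left(x \right)} = \frac{1}{3 \left(-3 - \frac{32}{5}\right)} = \frac{1}{3 \left(- \frac{47}{5}\right)} = \frac{1}{3} \left(- \frac{5}{47}\right) = - \frac{5}{141}$)
$\left(Z{\left(l{\left(-3,-2 \right)} \right)} - 28\right) \left(-107\right) = \left(- \frac{5}{141} - 28\right) \left(-107\right) = \left(- \frac{3953}{141}\right) \left(-107\right) = \frac{422971}{141}$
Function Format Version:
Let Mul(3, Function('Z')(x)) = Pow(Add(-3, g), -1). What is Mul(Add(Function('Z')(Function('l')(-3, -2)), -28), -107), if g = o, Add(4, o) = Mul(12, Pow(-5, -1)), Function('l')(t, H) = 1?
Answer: Rational(422971, 141) ≈ 2999.8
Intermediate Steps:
o = Rational(-32, 5) (o = Add(-4, Mul(12, Pow(-5, -1))) = Add(-4, Mul(12, Rational(-1, 5))) = Add(-4, Rational(-12, 5)) = Rational(-32, 5) ≈ -6.4000)
g = Rational(-32, 5) ≈ -6.4000
Function('Z')(x) = Rational(-5, 141) (Function('Z')(x) = Mul(Rational(1, 3), Pow(Add(-3, Rational(-32, 5)), -1)) = Mul(Rational(1, 3), Pow(Rational(-47, 5), -1)) = Mul(Rational(1, 3), Rational(-5, 47)) = Rational(-5, 141))
Mul(Add(Function('Z')(Function('l')(-3, -2)), -28), -107) = Mul(Add(Rational(-5, 141), -28), -107) = Mul(Rational(-3953, 141), -107) = Rational(422971, 141)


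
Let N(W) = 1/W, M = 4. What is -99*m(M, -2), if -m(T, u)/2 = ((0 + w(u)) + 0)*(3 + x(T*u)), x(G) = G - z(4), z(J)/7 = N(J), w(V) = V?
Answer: 2673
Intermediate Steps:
N(W) = 1/W
z(J) = 7/J
x(G) = -7/4 + G (x(G) = G - 7/4 = -7/4 + G)
m(T, u) = -2*u*(5/4 + T*u) (m(T, u) = -2*((0 + u) + 0)*(3 + (-7/4 + T*u)) = -2*(u + 0)*(5/4 + T*u) = -2*u*(5/4 + T*u))
-99*m(M, -2) = -(-99)*(-2)*(5 + 4*4*(-2))/2 = -(-99)*(-2)*(5 - 32)/2 = -(-99)*(-2)*(-27)/2 = -99*(-27) = 2673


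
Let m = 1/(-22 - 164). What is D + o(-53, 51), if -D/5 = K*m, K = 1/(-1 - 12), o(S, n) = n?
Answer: 123313/2418 ≈ 50.998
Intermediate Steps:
m = -1/186 (m = 1/(-186) = -1/186 ≈ -0.0053763)
K = -1/13 (K = 1/(-13) = -1/13 ≈ -0.076923)
D = -5/2418 (D = -(-5)*(-1)/(13*186) = -5*1/2418 = -5/2418 ≈ -0.0020678)
D + o(-53, 51) = -5/2418 + 51 = 123313/2418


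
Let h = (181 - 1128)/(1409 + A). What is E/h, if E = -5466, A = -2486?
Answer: -5886882/947 ≈ -6216.4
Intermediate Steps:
h = 947/1077 (h = (181 - 1128)/(1409 - 2486) = -947/(-1077) = -947*(-1/1077) = 947/1077 ≈ 0.87929)
E/h = -5466/947/1077 = -5466*1077/947 = -5886882/947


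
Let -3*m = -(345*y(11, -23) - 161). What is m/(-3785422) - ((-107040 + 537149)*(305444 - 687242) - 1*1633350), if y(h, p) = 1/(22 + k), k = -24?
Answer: 3729769997627509291/22712532 ≈ 1.6422e+11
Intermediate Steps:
y(h, p) = -1/2 (y(h, p) = 1/(22 - 24) = 1/(-2) = -1/2)
m = -667/6 (m = -(-1)*(345*(-1/2) - 161)/3 = -(-1)*(-345/2 - 161)/3 = -(-1)*(-667)/(3*2) = -1/3*667/2 = -667/6 ≈ -111.17)
m/(-3785422) - ((-107040 + 537149)*(305444 - 687242) - 1*1633350) = -667/6/(-3785422) - ((-107040 + 537149)*(305444 - 687242) - 1*1633350) = -667/6*(-1/3785422) - (430109*(-381798) - 1633350) = 667/22712532 - (-164214755982 - 1633350) = 667/22712532 - 1*(-164216389332) = 667/22712532 + 164216389332 = 3729769997627509291/22712532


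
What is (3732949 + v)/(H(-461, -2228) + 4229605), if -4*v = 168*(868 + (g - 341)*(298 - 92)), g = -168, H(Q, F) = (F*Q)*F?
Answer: -8100361/2284167019 ≈ -0.0035463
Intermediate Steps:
H(Q, F) = Q*F**2
v = 4367412 (v = -42*(868 + (-168 - 341)*(298 - 92)) = -42*(868 - 509*206) = -42*(868 - 104854) = -42*(-103986) = -1/4*(-17469648) = 4367412)
(3732949 + v)/(H(-461, -2228) + 4229605) = (3732949 + 4367412)/(-461*(-2228)**2 + 4229605) = 8100361/(-461*4963984 + 4229605) = 8100361/(-2288396624 + 4229605) = 8100361/(-2284167019) = 8100361*(-1/2284167019) = -8100361/2284167019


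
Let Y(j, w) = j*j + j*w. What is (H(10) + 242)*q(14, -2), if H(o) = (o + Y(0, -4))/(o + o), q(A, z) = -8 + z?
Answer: -2425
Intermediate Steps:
Y(j, w) = j² + j*w
H(o) = ½ (H(o) = (o + 0*(0 - 4))/(o + o) = (o + 0*(-4))/((2*o)) = (o + 0)*(1/(2*o)) = o*(1/(2*o)) = ½)
(H(10) + 242)*q(14, -2) = (½ + 242)*(-8 - 2) = (485/2)*(-10) = -2425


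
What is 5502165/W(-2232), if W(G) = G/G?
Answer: 5502165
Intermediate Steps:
W(G) = 1
5502165/W(-2232) = 5502165/1 = 5502165*1 = 5502165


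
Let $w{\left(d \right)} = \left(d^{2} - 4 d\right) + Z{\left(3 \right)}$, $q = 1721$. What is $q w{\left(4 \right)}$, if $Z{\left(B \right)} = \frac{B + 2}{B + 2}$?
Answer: $1721$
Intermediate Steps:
$Z{\left(B \right)} = 1$ ($Z{\left(B \right)} = \frac{2 + B}{2 + B} = 1$)
$w{\left(d \right)} = 1 + d^{2} - 4 d$ ($w{\left(d \right)} = \left(d^{2} - 4 d\right) + 1 = 1 + d^{2} - 4 d$)
$q w{\left(4 \right)} = 1721 \left(1 + 4^{2} - 16\right) = 1721 \left(1 + 16 - 16\right) = 1721 \cdot 1 = 1721$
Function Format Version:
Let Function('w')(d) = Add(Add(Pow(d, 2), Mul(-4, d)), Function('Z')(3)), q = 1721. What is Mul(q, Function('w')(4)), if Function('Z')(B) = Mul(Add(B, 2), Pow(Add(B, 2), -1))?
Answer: 1721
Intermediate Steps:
Function('Z')(B) = 1 (Function('Z')(B) = Mul(Add(2, B), Pow(Add(2, B), -1)) = 1)
Function('w')(d) = Add(1, Pow(d, 2), Mul(-4, d)) (Function('w')(d) = Add(Add(Pow(d, 2), Mul(-4, d)), 1) = Add(1, Pow(d, 2), Mul(-4, d)))
Mul(q, Function('w')(4)) = Mul(1721, Add(1, Pow(4, 2), Mul(-4, 4))) = Mul(1721, Add(1, 16, -16)) = Mul(1721, 1) = 1721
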